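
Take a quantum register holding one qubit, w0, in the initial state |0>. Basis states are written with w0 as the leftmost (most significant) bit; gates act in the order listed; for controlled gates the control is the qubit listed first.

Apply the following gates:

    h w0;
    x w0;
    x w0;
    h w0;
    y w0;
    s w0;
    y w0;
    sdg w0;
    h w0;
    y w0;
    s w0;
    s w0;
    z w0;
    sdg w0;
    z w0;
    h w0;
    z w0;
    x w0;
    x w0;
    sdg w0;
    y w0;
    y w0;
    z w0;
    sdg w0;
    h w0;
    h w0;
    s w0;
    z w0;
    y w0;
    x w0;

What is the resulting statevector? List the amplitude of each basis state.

The resulting statevector has amplitude 1/2 + I/2 on |0>, 1/2 + I/2 on |1>. Key observation: the block from step 22 through step 29 cancels to the identity and can be dropped.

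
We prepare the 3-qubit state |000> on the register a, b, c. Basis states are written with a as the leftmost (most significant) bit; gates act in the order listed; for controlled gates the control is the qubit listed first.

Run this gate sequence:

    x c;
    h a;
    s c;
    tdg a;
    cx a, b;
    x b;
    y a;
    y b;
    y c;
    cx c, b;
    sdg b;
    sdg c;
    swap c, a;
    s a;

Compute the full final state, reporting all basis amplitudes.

The resulting statevector has amplitude sqrt(2)/2 on |001>, -sqrt(2)*exp(I*pi/4)/2 on |010>, and 0 on every other basis state.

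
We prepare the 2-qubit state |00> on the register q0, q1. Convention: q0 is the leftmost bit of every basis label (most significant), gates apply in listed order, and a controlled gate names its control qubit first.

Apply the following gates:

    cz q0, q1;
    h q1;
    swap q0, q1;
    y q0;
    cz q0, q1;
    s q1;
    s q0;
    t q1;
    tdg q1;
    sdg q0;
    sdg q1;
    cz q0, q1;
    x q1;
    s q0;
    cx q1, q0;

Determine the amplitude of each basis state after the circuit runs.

After the circuit, the state carries amplitude 0 on |00>, -sqrt(2)/2 on |01>, 0 on |10>, -sqrt(2)*I/2 on |11>. Key observation: gates 5-12 undo each other exactly, leaving only the rest of the circuit to track.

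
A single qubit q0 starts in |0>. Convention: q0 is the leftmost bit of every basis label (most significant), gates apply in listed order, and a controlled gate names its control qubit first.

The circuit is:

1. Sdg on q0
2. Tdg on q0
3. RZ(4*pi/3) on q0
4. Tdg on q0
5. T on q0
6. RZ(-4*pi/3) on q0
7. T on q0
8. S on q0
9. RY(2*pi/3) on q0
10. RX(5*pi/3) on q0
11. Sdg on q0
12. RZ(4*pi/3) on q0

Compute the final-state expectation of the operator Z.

In the final state, Z has expectation -1/4.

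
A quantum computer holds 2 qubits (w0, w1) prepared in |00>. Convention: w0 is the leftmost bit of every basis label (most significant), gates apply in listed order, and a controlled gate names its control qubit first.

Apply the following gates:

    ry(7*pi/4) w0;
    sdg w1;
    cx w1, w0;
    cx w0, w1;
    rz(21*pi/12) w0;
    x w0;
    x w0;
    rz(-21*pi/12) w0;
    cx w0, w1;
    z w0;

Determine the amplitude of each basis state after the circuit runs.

After the circuit, the state carries amplitude -sqrt(sqrt(2) + 2)/2 on |00>, 0 on |01>, -sqrt(2 - sqrt(2))/2 on |10>, 0 on |11>. Key observation: gates 4-9 undo each other exactly, leaving only the rest of the circuit to track.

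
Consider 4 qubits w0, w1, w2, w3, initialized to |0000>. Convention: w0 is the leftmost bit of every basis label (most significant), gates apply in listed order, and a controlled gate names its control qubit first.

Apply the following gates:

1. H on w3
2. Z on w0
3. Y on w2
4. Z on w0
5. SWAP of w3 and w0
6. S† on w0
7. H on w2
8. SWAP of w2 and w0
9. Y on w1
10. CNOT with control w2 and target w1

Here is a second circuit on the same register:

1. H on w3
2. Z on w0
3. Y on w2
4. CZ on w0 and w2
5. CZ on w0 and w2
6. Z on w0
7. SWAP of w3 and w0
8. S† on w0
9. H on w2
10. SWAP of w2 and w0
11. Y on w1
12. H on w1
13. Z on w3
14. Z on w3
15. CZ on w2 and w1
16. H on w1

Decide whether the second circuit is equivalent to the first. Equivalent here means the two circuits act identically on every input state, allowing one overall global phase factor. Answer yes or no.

Yes — the two circuits implement the same unitary up to a global phase.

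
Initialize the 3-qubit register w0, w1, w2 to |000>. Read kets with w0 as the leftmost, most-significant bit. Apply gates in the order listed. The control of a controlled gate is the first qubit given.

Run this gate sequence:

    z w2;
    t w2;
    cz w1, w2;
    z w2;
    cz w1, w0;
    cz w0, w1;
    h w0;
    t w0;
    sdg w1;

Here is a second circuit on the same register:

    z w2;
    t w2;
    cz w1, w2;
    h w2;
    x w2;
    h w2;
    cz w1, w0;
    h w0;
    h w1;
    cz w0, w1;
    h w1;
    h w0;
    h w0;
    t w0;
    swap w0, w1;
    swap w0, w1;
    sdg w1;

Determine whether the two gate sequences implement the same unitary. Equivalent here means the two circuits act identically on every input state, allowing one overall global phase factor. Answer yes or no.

No, they are not equivalent — no single phase factor reconciles the two unitaries.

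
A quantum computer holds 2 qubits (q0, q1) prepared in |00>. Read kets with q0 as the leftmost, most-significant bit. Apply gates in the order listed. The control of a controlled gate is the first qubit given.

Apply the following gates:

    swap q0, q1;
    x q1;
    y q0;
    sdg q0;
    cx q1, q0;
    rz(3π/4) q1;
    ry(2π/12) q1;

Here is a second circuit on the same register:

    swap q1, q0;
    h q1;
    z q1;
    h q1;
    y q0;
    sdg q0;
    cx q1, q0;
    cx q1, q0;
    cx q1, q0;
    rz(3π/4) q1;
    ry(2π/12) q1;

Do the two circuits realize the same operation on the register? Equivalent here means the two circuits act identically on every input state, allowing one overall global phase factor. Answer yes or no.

Yes, they are equivalent — the unitaries differ by at most a global phase.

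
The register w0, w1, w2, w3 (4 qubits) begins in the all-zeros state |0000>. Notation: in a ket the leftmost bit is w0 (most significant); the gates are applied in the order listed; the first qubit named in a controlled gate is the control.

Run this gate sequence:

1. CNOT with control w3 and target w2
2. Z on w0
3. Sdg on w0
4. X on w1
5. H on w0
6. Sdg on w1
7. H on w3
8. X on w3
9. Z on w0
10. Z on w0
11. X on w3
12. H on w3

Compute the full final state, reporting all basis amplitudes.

The final amplitudes are -sqrt(2)*I/2 on |0100>, -sqrt(2)*I/2 on |1100>, and 0 on every other basis state. Key observation: gates 7-12 undo each other exactly, leaving only the rest of the circuit to track.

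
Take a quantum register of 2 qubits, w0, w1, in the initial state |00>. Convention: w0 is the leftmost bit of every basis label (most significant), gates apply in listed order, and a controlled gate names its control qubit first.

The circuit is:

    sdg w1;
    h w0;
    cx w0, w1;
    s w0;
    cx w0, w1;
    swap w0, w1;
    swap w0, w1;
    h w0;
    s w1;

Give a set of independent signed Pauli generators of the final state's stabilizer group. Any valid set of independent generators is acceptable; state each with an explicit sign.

The stabilizer group can be generated by -YI, +IZ, among other valid generating sets.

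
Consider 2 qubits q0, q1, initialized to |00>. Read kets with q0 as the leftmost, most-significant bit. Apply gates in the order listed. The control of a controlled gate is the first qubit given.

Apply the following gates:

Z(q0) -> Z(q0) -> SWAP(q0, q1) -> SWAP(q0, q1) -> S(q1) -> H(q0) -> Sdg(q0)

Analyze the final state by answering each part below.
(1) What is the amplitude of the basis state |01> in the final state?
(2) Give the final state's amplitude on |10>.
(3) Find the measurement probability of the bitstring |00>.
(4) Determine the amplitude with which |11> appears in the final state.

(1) The amplitude on |01> is 0. Key observation: gates 3-4 undo each other exactly, leaving only the rest of the circuit to track.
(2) The final state's coefficient on |10> equals -sqrt(2)*I/2.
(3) The probability of measuring |00> is 1/2.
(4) The amplitude on |11> is 0.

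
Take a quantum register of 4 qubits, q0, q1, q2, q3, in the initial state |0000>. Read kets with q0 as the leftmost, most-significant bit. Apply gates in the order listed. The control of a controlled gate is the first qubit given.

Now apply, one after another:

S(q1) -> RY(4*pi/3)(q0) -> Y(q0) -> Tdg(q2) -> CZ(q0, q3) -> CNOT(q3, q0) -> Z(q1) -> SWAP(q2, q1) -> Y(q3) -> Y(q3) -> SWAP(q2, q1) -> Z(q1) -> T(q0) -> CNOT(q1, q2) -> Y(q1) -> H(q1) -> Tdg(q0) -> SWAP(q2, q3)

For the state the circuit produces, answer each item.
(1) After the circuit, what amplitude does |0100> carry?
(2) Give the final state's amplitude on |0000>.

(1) The amplitude on |0100> is -sqrt(6)/4. Key observation: steps 7-12 multiply out to the identity, so the circuit reduces to the remaining gates.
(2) The amplitude on |0000> is sqrt(6)/4.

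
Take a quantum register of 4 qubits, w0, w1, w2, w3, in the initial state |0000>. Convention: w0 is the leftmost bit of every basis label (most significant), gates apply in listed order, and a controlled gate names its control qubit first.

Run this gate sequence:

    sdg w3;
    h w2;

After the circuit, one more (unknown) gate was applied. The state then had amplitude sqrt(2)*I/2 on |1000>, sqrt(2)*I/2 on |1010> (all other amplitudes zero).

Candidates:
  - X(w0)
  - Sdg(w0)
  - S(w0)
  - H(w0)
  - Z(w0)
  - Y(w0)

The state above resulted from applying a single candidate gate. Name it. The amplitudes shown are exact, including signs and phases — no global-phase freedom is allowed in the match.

It was Y(w0) that produced the state shown.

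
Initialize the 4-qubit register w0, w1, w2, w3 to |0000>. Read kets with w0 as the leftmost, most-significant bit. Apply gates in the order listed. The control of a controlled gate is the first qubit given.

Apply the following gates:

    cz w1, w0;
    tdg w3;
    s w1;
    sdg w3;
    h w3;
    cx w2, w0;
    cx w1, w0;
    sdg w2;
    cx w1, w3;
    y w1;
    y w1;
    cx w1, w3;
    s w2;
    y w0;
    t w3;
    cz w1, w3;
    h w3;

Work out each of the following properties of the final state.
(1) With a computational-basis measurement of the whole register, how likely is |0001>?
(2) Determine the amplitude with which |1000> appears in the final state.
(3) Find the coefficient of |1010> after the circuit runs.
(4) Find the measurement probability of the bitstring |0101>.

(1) A full measurement returns |0001> with probability 0. Key observation: steps 8-13 multiply out to the identity, so the circuit reduces to the remaining gates.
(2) The final state's coefficient on |1000> equals exp(3*I*pi/4)/2 + I/2.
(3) |1010> carries amplitude 0 in the final state.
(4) The probability of measuring |0101> is 0.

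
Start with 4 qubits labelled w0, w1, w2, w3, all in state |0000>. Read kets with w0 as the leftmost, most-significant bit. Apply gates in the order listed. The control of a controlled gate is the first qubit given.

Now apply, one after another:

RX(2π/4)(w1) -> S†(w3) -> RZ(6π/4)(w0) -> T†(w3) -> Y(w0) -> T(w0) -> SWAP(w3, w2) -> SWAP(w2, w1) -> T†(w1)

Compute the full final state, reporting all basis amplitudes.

The final amplitudes are sqrt(2)/2 on |1000>, -sqrt(2)*I/2 on |1010>, and 0 on every other basis state.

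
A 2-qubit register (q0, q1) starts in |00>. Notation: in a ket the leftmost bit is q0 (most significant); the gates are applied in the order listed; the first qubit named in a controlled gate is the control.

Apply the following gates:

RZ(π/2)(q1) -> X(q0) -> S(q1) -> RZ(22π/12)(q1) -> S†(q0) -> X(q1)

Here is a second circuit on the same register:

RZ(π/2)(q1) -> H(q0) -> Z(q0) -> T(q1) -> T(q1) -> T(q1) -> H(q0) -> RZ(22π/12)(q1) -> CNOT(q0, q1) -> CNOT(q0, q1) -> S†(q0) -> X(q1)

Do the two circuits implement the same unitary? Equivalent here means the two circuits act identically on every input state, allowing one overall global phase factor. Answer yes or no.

No, they are not equivalent — no single phase factor reconciles the two unitaries.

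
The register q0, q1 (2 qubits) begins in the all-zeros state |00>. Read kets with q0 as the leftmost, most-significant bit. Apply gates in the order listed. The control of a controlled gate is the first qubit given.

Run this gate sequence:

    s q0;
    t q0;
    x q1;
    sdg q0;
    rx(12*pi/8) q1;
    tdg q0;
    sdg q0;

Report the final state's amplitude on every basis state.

The resulting statevector has amplitude -sqrt(2)*I/2 on |00>, -sqrt(2)/2 on |01>, 0 on |10>, 0 on |11>.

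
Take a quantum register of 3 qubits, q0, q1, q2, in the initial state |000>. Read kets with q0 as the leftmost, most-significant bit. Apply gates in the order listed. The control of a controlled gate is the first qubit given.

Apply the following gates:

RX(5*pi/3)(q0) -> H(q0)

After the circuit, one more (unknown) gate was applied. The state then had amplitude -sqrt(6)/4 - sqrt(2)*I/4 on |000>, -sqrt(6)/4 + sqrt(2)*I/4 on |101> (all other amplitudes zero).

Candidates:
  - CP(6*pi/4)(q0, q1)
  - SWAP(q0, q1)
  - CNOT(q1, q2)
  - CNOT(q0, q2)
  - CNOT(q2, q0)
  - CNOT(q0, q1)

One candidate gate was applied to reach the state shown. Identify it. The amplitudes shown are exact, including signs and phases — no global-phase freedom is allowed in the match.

It was CNOT(q0, q2) that produced the state shown.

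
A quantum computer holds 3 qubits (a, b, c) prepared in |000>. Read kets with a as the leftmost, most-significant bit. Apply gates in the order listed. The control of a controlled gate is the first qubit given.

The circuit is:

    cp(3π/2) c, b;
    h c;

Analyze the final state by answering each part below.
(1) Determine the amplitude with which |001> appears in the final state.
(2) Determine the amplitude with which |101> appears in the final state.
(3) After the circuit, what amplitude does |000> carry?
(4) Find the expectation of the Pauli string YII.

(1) The final state's coefficient on |001> equals sqrt(2)/2.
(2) The final state's coefficient on |101> equals 0.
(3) The amplitude on |000> is sqrt(2)/2.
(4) The observable YII averages to 0.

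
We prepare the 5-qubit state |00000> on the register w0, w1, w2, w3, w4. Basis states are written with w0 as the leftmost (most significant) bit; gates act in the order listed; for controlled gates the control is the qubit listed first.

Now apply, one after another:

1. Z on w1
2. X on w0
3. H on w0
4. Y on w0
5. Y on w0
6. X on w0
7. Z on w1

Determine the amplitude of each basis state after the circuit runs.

The resulting statevector has amplitude -sqrt(2)/2 on |00000>, sqrt(2)/2 on |10000>, and 0 on every other basis state.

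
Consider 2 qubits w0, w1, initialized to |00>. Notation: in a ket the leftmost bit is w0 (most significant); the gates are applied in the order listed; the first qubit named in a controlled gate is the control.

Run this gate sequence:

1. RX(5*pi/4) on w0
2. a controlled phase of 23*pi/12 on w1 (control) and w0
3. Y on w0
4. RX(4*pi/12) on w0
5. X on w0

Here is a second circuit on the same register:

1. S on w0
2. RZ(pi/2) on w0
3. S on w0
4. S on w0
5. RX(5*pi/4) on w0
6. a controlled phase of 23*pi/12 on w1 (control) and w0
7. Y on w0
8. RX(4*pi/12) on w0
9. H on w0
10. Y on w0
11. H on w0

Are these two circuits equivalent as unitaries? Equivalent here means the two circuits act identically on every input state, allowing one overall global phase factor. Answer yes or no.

No, they are not equivalent — no single phase factor reconciles the two unitaries.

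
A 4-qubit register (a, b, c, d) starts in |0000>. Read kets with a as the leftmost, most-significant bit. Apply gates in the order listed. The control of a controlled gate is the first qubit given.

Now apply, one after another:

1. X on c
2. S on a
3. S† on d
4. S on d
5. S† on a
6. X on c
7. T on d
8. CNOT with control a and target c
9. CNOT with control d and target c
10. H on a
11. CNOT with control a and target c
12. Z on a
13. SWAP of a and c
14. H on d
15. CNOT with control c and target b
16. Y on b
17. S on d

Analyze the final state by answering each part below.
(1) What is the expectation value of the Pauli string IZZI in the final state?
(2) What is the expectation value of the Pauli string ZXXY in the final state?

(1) The observable IZZI averages to -1. Key observation: the block from step 1 through step 6 cancels to the identity and can be dropped.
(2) In the final state, ZXXY has expectation 0.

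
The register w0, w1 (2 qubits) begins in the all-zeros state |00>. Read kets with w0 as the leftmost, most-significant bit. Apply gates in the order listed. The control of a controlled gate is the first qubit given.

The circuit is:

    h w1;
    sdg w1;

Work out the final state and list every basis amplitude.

The final amplitudes are sqrt(2)/2 on |00>, -sqrt(2)*I/2 on |01>, 0 on |10>, 0 on |11>.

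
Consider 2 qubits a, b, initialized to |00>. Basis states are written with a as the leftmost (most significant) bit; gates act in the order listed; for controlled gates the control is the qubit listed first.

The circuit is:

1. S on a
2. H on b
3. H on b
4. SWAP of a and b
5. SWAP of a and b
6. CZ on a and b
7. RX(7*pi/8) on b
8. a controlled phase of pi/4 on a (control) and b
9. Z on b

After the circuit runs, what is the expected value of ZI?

In the final state, ZI has expectation 1.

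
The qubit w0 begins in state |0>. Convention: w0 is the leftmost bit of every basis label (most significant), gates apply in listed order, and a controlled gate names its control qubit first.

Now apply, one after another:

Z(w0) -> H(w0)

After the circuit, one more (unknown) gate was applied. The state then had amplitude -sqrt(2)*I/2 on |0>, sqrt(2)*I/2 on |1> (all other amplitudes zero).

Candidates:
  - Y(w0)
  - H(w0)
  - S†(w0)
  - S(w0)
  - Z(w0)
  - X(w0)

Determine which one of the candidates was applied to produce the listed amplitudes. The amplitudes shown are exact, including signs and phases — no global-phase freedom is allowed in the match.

It was Y(w0) that produced the state shown.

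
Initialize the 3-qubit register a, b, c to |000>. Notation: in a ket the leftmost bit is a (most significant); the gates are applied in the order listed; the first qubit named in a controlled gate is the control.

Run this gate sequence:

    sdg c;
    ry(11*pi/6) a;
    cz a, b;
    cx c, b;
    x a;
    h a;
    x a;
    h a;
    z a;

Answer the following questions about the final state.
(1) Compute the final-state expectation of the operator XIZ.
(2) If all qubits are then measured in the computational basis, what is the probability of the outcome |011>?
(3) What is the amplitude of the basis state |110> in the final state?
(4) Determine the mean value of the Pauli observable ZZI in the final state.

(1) The observable XIZ averages to -1/2. Key observation: steps 6-9 multiply out to the identity, so the circuit reduces to the remaining gates.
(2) Outcome |011> occurs with probability 0.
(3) The amplitude on |110> is 0.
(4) The expectation value of ZZI is -sqrt(3)/2.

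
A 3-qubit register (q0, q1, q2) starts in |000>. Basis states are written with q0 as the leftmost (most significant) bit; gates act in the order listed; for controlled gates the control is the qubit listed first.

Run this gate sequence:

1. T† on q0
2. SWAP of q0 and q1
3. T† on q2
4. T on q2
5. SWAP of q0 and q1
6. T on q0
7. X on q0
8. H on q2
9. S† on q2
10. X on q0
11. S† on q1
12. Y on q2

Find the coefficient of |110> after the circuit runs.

The amplitude on |110> is 0. Key observation: the block from step 1 through step 6 cancels to the identity and can be dropped.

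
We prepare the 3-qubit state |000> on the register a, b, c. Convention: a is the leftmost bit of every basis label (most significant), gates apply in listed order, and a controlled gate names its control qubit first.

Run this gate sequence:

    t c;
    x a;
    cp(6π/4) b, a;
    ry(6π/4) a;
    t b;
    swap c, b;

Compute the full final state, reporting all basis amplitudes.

After the circuit, the state carries amplitude -sqrt(2)/2 on |000>, -sqrt(2)/2 on |100>, and 0 on every other basis state.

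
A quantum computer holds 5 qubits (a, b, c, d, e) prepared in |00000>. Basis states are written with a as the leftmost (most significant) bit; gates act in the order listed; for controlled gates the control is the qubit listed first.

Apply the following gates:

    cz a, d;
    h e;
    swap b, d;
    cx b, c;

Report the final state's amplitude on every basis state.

After the circuit, the state carries amplitude sqrt(2)/2 on |00000>, sqrt(2)/2 on |00001>, and 0 on every other basis state.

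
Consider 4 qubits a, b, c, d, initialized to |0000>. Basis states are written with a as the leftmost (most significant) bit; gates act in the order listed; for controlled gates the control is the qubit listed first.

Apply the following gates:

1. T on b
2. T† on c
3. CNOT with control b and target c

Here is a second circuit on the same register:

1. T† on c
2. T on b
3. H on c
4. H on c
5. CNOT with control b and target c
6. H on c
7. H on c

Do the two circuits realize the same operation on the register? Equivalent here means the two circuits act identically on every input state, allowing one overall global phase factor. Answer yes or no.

Yes, they are equivalent — the unitaries differ by at most a global phase.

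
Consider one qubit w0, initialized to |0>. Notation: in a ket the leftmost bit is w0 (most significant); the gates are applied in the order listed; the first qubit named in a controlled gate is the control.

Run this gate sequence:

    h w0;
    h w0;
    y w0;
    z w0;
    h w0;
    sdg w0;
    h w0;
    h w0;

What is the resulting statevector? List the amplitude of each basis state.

The final amplitudes are -sqrt(2)*I/2 on |0>, sqrt(2)/2 on |1>.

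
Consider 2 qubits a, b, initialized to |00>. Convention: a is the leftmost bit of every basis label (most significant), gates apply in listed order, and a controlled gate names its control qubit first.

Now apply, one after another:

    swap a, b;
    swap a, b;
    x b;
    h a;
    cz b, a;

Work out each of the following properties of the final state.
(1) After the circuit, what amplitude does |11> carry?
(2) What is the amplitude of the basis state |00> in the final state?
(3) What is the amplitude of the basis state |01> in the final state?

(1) The final state's coefficient on |11> equals -sqrt(2)/2.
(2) The amplitude on |00> is 0.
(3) |01> carries amplitude sqrt(2)/2 in the final state.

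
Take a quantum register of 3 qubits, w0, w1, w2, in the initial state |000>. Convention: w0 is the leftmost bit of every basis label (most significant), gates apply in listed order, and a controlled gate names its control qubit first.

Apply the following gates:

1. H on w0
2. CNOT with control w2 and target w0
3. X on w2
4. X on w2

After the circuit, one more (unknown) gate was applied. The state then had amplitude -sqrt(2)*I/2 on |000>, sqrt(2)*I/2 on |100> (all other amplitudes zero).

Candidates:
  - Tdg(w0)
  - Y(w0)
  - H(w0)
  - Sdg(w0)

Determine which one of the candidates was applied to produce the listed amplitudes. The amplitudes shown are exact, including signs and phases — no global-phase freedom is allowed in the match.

It was Y(w0) that produced the state shown. Key observation: steps 3-4 multiply out to the identity, so the circuit reduces to the remaining gates.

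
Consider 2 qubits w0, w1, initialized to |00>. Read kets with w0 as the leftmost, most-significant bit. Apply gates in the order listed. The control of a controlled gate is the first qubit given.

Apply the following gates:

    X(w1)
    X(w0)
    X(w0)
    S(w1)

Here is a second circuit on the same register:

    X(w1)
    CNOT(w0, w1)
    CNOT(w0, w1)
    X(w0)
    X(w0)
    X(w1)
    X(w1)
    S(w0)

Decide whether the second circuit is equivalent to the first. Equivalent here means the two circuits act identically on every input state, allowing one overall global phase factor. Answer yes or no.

No, they are not equivalent — no single phase factor reconciles the two unitaries.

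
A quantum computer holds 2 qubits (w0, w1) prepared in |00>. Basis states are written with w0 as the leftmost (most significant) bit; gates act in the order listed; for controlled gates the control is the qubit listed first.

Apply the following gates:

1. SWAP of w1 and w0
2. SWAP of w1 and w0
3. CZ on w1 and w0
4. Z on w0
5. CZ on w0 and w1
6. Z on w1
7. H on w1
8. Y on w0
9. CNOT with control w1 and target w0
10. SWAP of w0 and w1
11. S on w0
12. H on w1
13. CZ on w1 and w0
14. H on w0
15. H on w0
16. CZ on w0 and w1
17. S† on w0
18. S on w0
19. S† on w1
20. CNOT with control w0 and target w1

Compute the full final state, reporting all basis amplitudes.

After the circuit, the state carries amplitude I/2 on |00>, -1/2 on |01>, I/2 on |10>, -1/2 on |11>.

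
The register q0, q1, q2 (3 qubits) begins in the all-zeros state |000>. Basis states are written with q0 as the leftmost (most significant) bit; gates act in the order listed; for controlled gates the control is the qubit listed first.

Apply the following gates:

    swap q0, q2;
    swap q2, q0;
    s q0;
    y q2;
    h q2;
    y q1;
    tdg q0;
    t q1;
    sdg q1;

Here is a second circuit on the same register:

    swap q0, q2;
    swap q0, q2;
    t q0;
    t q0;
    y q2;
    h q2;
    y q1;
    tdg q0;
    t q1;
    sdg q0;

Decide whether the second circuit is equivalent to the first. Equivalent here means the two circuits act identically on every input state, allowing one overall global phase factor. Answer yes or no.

No, they are not equivalent — no single phase factor reconciles the two unitaries.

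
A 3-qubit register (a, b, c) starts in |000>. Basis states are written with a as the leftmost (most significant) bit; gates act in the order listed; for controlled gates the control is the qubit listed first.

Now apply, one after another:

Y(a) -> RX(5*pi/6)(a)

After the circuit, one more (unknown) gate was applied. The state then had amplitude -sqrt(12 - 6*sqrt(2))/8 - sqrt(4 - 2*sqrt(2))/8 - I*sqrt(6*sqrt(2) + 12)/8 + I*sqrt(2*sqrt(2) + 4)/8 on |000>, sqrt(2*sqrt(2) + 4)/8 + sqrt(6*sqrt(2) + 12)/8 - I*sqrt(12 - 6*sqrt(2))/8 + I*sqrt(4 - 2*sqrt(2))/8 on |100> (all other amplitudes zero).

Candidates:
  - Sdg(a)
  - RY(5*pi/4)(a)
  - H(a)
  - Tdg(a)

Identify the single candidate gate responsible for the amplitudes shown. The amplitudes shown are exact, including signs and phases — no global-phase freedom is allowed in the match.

The unique candidate consistent with the amplitudes is RY(5*pi/4)(a).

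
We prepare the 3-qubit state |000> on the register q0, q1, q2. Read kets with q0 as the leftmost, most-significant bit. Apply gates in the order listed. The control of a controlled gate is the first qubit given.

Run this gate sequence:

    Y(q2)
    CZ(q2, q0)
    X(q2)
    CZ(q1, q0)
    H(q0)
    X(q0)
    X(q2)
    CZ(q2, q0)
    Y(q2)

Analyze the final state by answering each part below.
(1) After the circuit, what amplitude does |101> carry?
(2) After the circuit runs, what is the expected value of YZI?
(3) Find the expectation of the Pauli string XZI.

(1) |101> carries amplitude 0 in the final state.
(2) The expectation value of YZI is 0.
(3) The observable XZI averages to -1.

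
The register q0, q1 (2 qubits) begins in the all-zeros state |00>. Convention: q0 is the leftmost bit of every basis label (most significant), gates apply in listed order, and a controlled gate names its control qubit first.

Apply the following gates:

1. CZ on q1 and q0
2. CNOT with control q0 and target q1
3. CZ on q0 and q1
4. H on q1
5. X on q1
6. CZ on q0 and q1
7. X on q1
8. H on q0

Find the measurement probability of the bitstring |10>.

A full measurement returns |10> with probability 1/4.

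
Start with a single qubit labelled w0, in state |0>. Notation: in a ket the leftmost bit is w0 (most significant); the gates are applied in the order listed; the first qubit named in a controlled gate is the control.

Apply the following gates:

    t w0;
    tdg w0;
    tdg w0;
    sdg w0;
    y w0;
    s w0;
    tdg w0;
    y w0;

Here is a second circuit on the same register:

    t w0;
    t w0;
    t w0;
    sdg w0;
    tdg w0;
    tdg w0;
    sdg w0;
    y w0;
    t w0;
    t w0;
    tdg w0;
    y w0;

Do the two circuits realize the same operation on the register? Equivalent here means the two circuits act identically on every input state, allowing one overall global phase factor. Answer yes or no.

Yes — the two circuits implement the same unitary up to a global phase.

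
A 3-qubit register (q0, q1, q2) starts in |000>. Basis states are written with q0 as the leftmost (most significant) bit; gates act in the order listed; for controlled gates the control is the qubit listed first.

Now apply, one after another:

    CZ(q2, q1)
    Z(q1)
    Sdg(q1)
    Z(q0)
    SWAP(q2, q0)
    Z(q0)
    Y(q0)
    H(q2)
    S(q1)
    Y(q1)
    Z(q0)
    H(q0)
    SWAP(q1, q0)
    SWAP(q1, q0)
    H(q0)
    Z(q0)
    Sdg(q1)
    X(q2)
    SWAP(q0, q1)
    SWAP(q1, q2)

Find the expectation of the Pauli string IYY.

In the final state, IYY has expectation 0. Key observation: gates 11-16 undo each other exactly, leaving only the rest of the circuit to track.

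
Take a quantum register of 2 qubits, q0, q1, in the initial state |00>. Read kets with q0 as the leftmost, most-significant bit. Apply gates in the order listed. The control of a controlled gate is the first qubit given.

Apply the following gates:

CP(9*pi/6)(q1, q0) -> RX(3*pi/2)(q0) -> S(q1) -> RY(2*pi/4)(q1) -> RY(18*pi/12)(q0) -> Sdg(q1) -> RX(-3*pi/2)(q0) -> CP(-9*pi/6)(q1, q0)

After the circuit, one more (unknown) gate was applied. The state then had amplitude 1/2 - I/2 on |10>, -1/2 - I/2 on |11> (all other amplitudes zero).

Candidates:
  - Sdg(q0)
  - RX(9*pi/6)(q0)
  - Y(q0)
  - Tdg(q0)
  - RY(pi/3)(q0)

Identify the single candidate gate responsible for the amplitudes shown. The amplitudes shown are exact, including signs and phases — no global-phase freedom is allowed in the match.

It was Y(q0) that produced the state shown.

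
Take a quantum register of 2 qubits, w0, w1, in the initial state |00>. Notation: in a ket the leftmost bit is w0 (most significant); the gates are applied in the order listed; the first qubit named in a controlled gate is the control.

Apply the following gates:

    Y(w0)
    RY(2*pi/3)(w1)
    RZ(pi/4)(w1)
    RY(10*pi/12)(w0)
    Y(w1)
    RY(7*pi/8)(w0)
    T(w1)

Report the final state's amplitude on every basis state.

After the circuit, the state carries amplitude -3*sqrt(2)*exp(I*pi/8)*sin(7*pi/16)/8 - 3*sqrt(2)*exp(I*pi/8)*cos(7*pi/16)/8 - sqrt(6)*exp(I*pi/8)*cos(7*pi/16)/8 + sqrt(6)*exp(I*pi/8)*sin(7*pi/16)/8 on |00>, -sqrt(2)*exp(I*pi/8)*sin(7*pi/16)/8 + sqrt(2)*exp(I*pi/8)*cos(7*pi/16)/8 + sqrt(6)*exp(I*pi/8)*cos(7*pi/16)/8 + sqrt(6)*exp(I*pi/8)*sin(7*pi/16)/8 on |01>, -3*sqrt(2)*exp(I*pi/8)*sin(7*pi/16)/8 - sqrt(6)*exp(I*pi/8)*sin(7*pi/16)/8 - sqrt(6)*exp(I*pi/8)*cos(7*pi/16)/8 + 3*sqrt(2)*exp(I*pi/8)*cos(7*pi/16)/8 on |10>, -sqrt(6)*exp(I*pi/8)*cos(7*pi/16)/8 + sqrt(2)*exp(I*pi/8)*cos(7*pi/16)/8 + sqrt(2)*exp(I*pi/8)*sin(7*pi/16)/8 + sqrt(6)*exp(I*pi/8)*sin(7*pi/16)/8 on |11>.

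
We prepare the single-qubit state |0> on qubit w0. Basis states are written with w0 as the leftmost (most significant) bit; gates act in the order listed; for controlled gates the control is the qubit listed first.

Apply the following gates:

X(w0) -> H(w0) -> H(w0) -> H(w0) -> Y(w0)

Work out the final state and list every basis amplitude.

After the circuit, the state carries amplitude sqrt(2)*I/2 on |0>, sqrt(2)*I/2 on |1>.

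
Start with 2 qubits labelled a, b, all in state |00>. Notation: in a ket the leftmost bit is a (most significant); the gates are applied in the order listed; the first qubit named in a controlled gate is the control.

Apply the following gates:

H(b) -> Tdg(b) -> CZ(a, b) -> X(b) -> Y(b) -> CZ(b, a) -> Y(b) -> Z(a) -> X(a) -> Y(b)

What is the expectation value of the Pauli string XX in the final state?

The observable XX averages to 0.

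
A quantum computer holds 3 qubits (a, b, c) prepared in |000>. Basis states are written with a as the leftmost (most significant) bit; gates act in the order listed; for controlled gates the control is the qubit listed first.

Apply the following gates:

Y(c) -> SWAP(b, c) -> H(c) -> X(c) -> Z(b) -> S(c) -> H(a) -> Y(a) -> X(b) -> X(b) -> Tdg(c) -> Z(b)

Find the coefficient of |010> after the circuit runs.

The final state's coefficient on |010> equals 1/2. Key observation: gates 9-10 undo each other exactly, leaving only the rest of the circuit to track.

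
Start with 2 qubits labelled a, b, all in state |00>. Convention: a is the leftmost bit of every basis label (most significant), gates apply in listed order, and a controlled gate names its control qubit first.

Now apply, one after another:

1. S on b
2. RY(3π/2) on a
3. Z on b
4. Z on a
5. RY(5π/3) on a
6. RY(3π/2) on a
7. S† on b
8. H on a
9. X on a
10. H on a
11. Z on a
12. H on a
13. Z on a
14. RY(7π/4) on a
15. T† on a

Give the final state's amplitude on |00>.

|00> carries amplitude -sqrt(2*sqrt(2) + 4)/8 - sqrt(12 - 6*sqrt(2))/8 - sqrt(4 - 2*sqrt(2))/8 + sqrt(6*sqrt(2) + 12)/8 in the final state.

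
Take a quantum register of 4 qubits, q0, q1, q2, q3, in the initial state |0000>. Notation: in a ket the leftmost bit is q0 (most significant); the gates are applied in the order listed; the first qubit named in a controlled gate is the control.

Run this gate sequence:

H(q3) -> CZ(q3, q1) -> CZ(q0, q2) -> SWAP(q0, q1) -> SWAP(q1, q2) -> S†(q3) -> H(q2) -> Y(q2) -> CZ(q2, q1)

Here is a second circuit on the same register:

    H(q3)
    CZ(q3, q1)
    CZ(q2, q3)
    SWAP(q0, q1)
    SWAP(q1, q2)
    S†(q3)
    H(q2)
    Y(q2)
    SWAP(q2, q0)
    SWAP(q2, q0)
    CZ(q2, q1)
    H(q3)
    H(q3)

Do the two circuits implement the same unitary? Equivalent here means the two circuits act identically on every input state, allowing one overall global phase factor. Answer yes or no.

No: there is an input state on which the two circuits produce genuinely different outputs (not merely differing by a phase).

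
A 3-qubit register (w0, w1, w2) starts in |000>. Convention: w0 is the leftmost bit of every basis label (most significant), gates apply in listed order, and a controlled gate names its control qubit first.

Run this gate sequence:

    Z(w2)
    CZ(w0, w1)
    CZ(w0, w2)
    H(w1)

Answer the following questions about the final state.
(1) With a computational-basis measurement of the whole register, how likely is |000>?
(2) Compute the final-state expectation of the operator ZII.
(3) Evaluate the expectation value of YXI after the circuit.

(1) The probability of measuring |000> is 1/2.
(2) In the final state, ZII has expectation 1.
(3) In the final state, YXI has expectation 0.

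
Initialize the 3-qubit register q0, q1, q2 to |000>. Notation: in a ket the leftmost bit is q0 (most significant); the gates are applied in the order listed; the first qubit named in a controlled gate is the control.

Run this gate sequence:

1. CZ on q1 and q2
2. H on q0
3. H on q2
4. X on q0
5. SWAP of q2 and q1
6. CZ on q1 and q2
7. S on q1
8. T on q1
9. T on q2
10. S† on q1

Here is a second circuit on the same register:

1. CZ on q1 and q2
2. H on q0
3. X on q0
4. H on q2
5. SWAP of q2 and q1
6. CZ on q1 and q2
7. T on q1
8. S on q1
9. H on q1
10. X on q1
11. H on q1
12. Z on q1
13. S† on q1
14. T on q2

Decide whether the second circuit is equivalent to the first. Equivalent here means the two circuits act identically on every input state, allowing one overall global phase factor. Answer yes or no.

Yes — the two circuits implement the same unitary up to a global phase.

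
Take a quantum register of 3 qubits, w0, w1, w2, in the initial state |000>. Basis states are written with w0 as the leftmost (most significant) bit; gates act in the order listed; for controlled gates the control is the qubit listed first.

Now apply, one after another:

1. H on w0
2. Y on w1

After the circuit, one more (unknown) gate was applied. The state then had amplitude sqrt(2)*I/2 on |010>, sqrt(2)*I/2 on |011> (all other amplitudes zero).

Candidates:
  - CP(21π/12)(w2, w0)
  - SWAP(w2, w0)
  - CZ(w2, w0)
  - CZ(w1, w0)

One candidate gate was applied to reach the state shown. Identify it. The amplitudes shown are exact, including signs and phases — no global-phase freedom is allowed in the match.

The applied gate was SWAP(w2, w0).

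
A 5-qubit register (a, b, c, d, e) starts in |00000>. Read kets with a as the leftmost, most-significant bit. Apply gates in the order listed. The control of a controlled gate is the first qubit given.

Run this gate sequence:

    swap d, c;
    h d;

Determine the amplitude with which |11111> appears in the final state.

The final state's coefficient on |11111> equals 0.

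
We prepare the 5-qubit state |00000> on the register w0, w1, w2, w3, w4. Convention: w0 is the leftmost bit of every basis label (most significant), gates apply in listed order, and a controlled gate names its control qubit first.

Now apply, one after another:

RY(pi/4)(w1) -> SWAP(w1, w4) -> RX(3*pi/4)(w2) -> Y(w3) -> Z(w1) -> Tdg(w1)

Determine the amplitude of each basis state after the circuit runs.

After the circuit, the state carries amplitude sqrt(2)*I/4 on |00010>, I*(2 - sqrt(2))/4 on |00011>, sqrt(2)/4 + 1/2 on |00110>, sqrt(2)/4 on |00111>, and 0 on every other basis state.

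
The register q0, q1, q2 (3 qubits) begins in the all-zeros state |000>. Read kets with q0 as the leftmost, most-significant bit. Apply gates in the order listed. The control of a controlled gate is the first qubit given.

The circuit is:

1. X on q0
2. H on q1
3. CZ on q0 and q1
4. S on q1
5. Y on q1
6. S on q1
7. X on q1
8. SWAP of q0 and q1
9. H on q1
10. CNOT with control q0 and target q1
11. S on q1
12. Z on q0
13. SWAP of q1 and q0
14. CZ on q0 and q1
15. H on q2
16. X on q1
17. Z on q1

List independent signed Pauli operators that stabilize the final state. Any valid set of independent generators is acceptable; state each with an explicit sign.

The stabilizer group can be generated by +YZI, -ZXI, +IIX, among other valid generating sets.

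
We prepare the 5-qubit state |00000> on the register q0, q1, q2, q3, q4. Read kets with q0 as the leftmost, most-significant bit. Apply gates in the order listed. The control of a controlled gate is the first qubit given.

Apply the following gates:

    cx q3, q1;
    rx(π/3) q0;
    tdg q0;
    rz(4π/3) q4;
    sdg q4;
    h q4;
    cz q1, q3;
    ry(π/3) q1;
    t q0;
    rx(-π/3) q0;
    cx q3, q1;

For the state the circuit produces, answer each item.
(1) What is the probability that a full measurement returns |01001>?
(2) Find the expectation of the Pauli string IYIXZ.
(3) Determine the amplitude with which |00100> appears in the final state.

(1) A full measurement returns |01001> with probability 1/8.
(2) The expectation value of IYIXZ is 0.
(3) The amplitude on |00100> is 0.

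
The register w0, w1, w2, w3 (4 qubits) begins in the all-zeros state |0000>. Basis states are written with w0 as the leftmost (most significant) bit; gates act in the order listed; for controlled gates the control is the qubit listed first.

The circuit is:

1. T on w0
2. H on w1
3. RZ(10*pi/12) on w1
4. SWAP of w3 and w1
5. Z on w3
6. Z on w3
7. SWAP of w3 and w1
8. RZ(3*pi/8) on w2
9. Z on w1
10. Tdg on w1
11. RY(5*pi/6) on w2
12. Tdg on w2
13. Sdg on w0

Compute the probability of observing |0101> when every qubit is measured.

The probability of measuring |0101> is 0. Key observation: the block from step 4 through step 7 cancels to the identity and can be dropped.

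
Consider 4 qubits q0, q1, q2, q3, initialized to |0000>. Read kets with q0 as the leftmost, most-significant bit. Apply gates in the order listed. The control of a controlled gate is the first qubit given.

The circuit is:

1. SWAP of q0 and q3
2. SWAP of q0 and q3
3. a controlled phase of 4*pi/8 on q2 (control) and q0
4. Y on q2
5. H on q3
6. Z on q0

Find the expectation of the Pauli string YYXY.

The expectation value of YYXY is 0. Key observation: the block from step 1 through step 2 cancels to the identity and can be dropped.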